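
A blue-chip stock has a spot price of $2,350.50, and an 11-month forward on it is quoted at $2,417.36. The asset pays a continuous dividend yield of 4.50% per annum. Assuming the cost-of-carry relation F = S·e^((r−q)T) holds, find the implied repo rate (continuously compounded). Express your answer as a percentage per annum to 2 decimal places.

7.56%

From F = S·e^((r−q)T): (r − q) = ln(F/S)/T
ln(2417.36/2350.50) = ln(1.028445) = 0.028048
(r − q) = 0.028048 / (11/12) = 0.030598
r = ln(F/S)/T + q = 0.030598 + 0.0450 = 0.075598
r = 7.56%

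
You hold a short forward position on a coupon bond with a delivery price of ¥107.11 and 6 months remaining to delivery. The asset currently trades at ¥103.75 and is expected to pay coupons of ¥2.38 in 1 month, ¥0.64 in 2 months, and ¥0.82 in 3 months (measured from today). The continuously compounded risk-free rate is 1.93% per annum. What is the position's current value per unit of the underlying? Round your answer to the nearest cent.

PV(remaining coupons) I = 2.38·e^(−0.0193·1/12) + 0.64·e^(−0.0193·2/12) + 0.82·e^(−0.0193·3/12) = 3.8302
Current forward F = (S − I)·e^(rT) = (103.75 − 3.8302)·e^(0.0193·6/12) = 99.9198 × 1.009697 = 100.8887
Value (long) = (F − K)·e^(−rT) = (100.8887 − 107.11) × 0.990396 = -6.1616
Short position value = −(long value) = ¥6.16

¥6.16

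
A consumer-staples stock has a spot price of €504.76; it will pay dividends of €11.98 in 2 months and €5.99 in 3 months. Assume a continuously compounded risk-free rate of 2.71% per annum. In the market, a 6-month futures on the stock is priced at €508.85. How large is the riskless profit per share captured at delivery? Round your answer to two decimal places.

PV(dividends) I = 11.98·e^(−0.0271·2/12) + 5.99·e^(−0.0271·3/12) = 17.8756
Fair futures F* = (S − I)·e^(rT) = (504.76 − 17.8756)·e^0.013550 = 486.8844 × 1.013642 = 493.5265
Market €508.85 > fair 493.5265: forward overpriced → cash-and-carry (borrow at r, buy the stock and collect the dividends, short the forward).
Profit at T = |F_mkt − F*| = |508.85 − 493.5265| = €15.32 per share

€15.32 per share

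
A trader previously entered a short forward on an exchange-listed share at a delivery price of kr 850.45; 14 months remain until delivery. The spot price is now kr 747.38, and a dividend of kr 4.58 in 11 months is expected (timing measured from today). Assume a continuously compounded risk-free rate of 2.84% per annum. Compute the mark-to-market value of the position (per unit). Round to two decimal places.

PV(remaining dividends) I = 4.58·e^(−0.0284·11/12) = 4.4623
Current forward F = (S − I)·e^(rT) = (747.38 − 4.4623)·e^(0.0284·14/12) = 742.9177 × 1.033688 = 767.9451
Value (long) = (F − K)·e^(−rT) = (767.9451 − 850.45) × 0.967410 = -79.8161
Short position value = −(long value) = kr 79.82

kr 79.82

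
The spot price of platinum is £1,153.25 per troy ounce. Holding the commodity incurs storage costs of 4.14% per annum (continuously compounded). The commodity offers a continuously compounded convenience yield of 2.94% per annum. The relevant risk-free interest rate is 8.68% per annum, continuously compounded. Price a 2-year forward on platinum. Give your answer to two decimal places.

£1,405.21 per troy ounce

Net carry = r + u − y = 0.0868 + 0.0414 − 0.0294 = 0.0988
F = S·e^((r+u−y)T) = 1153.25 · e^(0.0988 × 2) = 1153.25 · e^0.19760000
= 1153.25 × 1.21847491 = £1,405.21 per troy ounce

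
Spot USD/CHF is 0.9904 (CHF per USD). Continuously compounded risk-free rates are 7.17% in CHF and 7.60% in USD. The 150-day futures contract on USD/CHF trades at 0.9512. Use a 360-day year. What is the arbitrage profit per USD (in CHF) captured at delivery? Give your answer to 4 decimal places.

Fair futures: F* = S·e^(carry·T), with carry = (r_CHF − r_USD) = 0.0717 − 0.0760 = -0.0043
F* = 0.9904 · e^(-0.0043 × 150/360) = 0.9904 · e^-0.001792 = 0.9904 × 0.998210 = 0.9886
Market 0.9512 < fair 0.9886: forward underpriced → reverse cash-and-carry (short spot, go long the forward).
At maturity, profit = |F_mkt − F*| = |0.9512 − 0.9886| = 0.0374 per USD (in CHF)

0.0374 per USD (in CHF)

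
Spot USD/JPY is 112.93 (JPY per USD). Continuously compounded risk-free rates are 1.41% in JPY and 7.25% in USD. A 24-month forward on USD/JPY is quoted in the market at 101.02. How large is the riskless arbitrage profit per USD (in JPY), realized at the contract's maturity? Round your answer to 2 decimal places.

0.54 per USD (in JPY)

Fair forward: F* = S·e^(carry·T), with carry = (r_JPY − r_USD) = 0.0141 − 0.0725 = -0.0584
F* = 112.93 · e^(-0.0584 × 24/12) = 112.93 · e^-0.116800 = 112.93 × 0.889763 = 100.4809
Market 101.02 > fair 100.4809: forward overpriced → cash-and-carry (buy spot, short the forward).
At maturity, profit = |F_mkt − F*| = |101.02 − 100.4809| = 0.54 per USD (in JPY)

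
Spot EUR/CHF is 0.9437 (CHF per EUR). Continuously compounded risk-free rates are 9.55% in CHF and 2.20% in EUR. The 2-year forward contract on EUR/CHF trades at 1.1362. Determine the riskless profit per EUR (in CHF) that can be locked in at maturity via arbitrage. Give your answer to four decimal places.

Fair forward: F* = S·e^(carry·T), with carry = (r_CHF − r_EUR) = 0.0955 − 0.0220 = 0.0735
F* = 0.9437 · e^(0.0735 × 2) = 0.9437 · e^0.147000 = 0.9437 × 1.158354 = 1.0931
Market 1.1362 > fair 1.0931: forward overpriced → cash-and-carry (buy spot, short the forward).
At maturity, profit = |F_mkt − F*| = |1.1362 − 1.0931| = 0.0431 per EUR (in CHF)

0.0431 per EUR (in CHF)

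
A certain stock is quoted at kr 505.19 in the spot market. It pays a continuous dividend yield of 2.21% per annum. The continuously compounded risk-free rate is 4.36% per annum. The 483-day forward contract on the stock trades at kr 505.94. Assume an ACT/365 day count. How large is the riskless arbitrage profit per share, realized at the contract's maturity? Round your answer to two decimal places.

kr 13.83 per share

Fair forward: F* = S·e^(carry·T), with carry = (r − q) = 0.0436 − 0.0221 = 0.0215
F* = 505.19 · e^(0.0215 × 483/365) = 505.19 · e^0.028451 = 505.19 × 1.028860 = kr 519.7698
Market kr 505.94 < fair kr 519.7698: forward underpriced → reverse cash-and-carry (short spot, go long the forward).
At maturity, profit = |F_mkt − F*| = |505.94 − 519.7698| = kr 13.83 per share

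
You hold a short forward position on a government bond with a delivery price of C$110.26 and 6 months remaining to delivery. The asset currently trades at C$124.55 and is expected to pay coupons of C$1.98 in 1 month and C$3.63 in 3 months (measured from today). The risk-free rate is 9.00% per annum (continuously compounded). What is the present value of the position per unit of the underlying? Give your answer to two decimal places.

PV(remaining coupons) I = 1.98·e^(−0.0900·1/12) + 3.63·e^(−0.0900·3/12) = 5.5144
Current forward F = (S − I)·e^(rT) = (124.55 − 5.5144)·e^(0.0900·6/12) = 119.0356 × 1.046028 = 124.5146
Value (long) = (F − K)·e^(−rT) = (124.5146 − 110.26) × 0.955997 = 13.6274
Short position value = −(long value) = -C$13.63

-C$13.63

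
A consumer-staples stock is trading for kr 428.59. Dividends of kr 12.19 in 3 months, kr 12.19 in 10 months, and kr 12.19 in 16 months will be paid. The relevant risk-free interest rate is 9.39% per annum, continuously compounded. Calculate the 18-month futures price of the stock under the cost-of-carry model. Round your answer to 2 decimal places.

PV(dividends) I = 12.19·e^(−0.0939·3/12) + 12.19·e^(−0.0939·10/12) + 12.19·e^(−0.0939·16/12)
I = 11.9072 + 11.2725 + 10.7555 = 33.9352
F = (S − I)·e^(rT) = (428.59 − 33.9352) · e^(0.0939·18/12)
= 394.6548 · e^0.140850 = 394.6548 × 1.151252 = kr 454.35

kr 454.35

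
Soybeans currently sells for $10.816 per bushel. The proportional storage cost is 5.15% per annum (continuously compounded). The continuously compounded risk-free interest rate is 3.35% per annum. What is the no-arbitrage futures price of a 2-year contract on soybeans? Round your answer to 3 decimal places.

Net carry = r + u − y = 0.0335 + 0.0515 − 0.0000 = 0.0850
F = S·e^((r+u−y)T) = 10.816 · e^(0.0850 × 2) = 10.816 · e^0.170000
= 10.816 × 1.185305 = $12.820 per bushel

$12.820 per bushel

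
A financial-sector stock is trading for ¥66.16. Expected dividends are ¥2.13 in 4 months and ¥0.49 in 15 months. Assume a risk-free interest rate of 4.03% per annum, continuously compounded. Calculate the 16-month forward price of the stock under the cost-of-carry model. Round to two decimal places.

¥67.10

PV(dividends) I = 2.13·e^(−0.0403·4/12) + 0.49·e^(−0.0403·15/12)
I = 2.1016 + 0.4659 = 2.5675
F = (S − I)·e^(rT) = (66.16 − 2.5675) · e^(0.0403·16/12)
= 63.5925 · e^0.053733 = 63.5925 × 1.055203 = ¥67.10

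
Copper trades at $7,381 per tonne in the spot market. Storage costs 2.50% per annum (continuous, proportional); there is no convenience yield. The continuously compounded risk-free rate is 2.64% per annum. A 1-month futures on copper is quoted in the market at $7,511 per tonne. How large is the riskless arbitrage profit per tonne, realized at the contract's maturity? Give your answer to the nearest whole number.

Fair futures: F* = S·e^(carry·T), with carry = (r + u) = 0.0264 + 0.0250 = 0.0514
F* = 7381 · e^(0.0514 × 1/12) = 7381 · e^0.004283 = 7381 × 1.004292 = $7412.6793
Market $7511 > fair $7412.6793: forward overpriced → cash-and-carry (buy spot, short the forward).
At maturity, profit = |F_mkt − F*| = |7511 − 7412.6793| = $98 per tonne

$98 per tonne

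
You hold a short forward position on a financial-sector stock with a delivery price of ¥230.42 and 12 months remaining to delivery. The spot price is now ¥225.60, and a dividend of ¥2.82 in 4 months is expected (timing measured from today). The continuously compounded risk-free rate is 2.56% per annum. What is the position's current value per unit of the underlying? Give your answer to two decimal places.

¥1.79

PV(remaining dividends) I = 2.82·e^(−0.0256·4/12) = 2.7960
Current forward F = (S − I)·e^(rT) = (225.60 − 2.7960)·e^(0.0256·12/12) = 222.8040 × 1.025930 = 228.5813
Value (long) = (F − K)·e^(−rT) = (228.5813 − 230.42) × 0.974725 = -1.7922
Short position value = −(long value) = ¥1.79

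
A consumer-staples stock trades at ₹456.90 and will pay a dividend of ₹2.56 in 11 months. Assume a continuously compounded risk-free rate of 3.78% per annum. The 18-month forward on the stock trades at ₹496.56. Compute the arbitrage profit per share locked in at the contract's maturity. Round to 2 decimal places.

₹15.62 per share

PV(dividends) I = 2.56·e^(−0.0378·11/12) = 2.4728
Fair forward F* = (S − I)·e^(rT) = (456.90 − 2.4728)·e^0.056700 = 454.4272 × 1.058338 = 480.9376
Market ₹496.56 > fair 480.9376: forward overpriced → cash-and-carry (borrow at r, buy the stock and collect the dividends, short the forward).
Profit at T = |F_mkt − F*| = |496.56 − 480.9376| = ₹15.62 per share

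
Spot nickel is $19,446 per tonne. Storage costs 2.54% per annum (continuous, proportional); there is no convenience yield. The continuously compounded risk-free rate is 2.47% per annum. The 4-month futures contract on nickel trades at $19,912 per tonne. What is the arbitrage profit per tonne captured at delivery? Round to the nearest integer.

$139 per tonne

Fair futures: F* = S·e^(carry·T), with carry = (r + u) = 0.0247 + 0.0254 = 0.0501
F* = 19446 · e^(0.0501 × 4/12) = 19446 · e^0.016700 = 19446 × 1.016840 = $19773.4706
Market $19912 > fair $19773.4706: forward overpriced → cash-and-carry (buy spot, short the forward).
At maturity, profit = |F_mkt − F*| = |19912 − 19773.4706| = $139 per tonne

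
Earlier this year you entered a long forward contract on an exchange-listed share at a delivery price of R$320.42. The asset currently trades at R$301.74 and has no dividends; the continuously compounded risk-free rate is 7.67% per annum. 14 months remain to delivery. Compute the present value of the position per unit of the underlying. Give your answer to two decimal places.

Current fair forward for the remaining 14 months: F = S·e^(r·T), r = 0.0767
F = 301.74 · e^(0.0767 × 14/12) = 301.74 × 1.093609 = 329.9856
Value of long forward = (F − K)·e^(−rT) = (329.9856 − 320.42) · e^(−0.0767·14/12)
= 9.5656 × 0.914404 = 8.75

R$8.75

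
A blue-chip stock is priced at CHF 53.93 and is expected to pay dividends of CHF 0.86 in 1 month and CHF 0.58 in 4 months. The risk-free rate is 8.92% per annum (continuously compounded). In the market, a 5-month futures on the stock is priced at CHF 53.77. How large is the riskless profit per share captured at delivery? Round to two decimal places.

PV(dividends) I = 0.86·e^(−0.0892·1/12) + 0.58·e^(−0.0892·4/12) = 1.4166
Fair futures F* = (S − I)·e^(rT) = (53.93 − 1.4166)·e^0.037167 = 52.5134 × 1.037866 = 54.5019
Market CHF 53.77 < fair 54.5019: forward underpriced → reverse cash-and-carry (short the stock, invest proceeds at r, pay the dividends, go long the forward).
Profit at T = |F_mkt − F*| = |53.77 − 54.5019| = CHF 0.73 per share

CHF 0.73 per share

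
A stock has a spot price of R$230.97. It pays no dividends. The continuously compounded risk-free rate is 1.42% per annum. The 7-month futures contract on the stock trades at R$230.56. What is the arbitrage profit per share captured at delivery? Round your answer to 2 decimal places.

Fair futures: F* = S·e^(carry·T), with carry = r = 0.0142
F* = 230.97 · e^(0.0142 × 7/12) = 230.97 · e^0.008283 = 230.97 × 1.008317 = R$232.8910
Market R$230.56 < fair R$232.8910: forward underpriced → reverse cash-and-carry (short spot, go long the forward).
At maturity, profit = |F_mkt − F*| = |230.56 − 232.8910| = R$2.33 per share

R$2.33 per share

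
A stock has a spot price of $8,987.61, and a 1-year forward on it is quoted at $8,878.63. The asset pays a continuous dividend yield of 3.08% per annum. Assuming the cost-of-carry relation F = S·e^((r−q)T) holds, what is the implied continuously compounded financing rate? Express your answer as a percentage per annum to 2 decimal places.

From F = S·e^((r−q)T): (r − q) = ln(F/S)/T
ln(8878.63/8987.61) = ln(0.987874) = -0.012200
(r − q) = -0.012200 / (1) = -0.012200
r = ln(F/S)/T + q = -0.012200 + 0.0308 = 0.018600
r = 1.86%

1.86%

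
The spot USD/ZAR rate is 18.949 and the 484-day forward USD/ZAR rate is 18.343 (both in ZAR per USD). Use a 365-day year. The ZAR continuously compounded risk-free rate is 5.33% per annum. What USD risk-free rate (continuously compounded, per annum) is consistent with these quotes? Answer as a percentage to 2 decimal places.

7.78%

F = S·e^((r_ZAR − r_USD)T) ⇒ r_USD = r_ZAR − ln(F/S)/T
ln(18.343/18.949) = -0.032503; /(484/365) = -0.024512
r_USD = 0.0533 + 0.024512 = 0.077812
r_USD = 7.78%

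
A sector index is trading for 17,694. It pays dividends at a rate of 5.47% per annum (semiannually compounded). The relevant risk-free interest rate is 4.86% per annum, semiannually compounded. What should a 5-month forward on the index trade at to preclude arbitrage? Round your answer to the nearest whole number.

17,650

F = S · (1+r/2)^(2T) / (1+q/2)^(2T)
= 17694 × 1.020209 / 1.022740 = 17694 × 0.997525
F = 17,650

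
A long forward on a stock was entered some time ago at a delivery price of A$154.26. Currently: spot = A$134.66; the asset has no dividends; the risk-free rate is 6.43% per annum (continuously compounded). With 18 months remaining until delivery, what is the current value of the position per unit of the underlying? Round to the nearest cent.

Current fair forward for the remaining 18 months: F = S·e^(r·T), r = 0.0643
F = 134.66 · e^(0.0643 × 18/12) = 134.66 × 1.101255 = 148.2950
Value of long forward = (F − K)·e^(−rT) = (148.2950 − 154.26) · e^(−0.0643·18/12)
= -5.9650 × 0.908055 = -5.42

-A$5.42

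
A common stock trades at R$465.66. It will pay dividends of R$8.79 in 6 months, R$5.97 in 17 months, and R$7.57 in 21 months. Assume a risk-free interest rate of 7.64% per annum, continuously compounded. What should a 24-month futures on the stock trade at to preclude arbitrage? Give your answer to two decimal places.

R$518.72

PV(dividends) I = 8.79·e^(−0.0764·6/12) + 5.97·e^(−0.0764·17/12) + 7.57·e^(−0.0764·21/12)
I = 8.4606 + 5.3576 + 6.6226 = 20.4408
F = (S − I)·e^(rT) = (465.66 − 20.4408) · e^(0.0764·24/12)
= 445.2192 · e^0.152800 = 445.2192 × 1.165092 = R$518.72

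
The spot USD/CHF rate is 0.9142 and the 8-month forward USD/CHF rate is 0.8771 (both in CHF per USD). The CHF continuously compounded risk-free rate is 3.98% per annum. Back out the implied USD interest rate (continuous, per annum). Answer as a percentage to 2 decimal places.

10.19%

F = S·e^((r_CHF − r_USD)T) ⇒ r_USD = r_CHF − ln(F/S)/T
ln(0.8771/0.9142) = -0.041428; /(8/12) = -0.062142
r_USD = 0.0398 + 0.062142 = 0.101942
r_USD = 10.19%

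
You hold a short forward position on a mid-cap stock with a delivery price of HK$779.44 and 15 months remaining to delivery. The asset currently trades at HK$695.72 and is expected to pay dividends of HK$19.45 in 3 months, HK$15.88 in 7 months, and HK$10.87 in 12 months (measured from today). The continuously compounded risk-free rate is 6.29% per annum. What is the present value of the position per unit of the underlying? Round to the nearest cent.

PV(remaining dividends) I = 19.45·e^(−0.0629·3/12) + 15.88·e^(−0.0629·7/12) + 10.87·e^(−0.0629·12/12) = 44.6618
Current forward F = (S − I)·e^(rT) = (695.72 − 44.6618)·e^(0.0629·15/12) = 651.0582 × 1.081799 = 704.3141
Value (long) = (F − K)·e^(−rT) = (704.3141 − 779.44) × 0.924387 = -69.4454
Short position value = −(long value) = HK$69.45

HK$69.45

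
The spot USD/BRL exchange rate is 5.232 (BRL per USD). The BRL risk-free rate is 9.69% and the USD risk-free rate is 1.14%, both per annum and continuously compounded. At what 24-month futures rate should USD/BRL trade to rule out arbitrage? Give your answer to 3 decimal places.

F = S·e^((r_BRL − r_USD)T) = 5.232 · e^((0.0969 − 0.0114) × 24/12)
= 5.232 · e^0.171000 = 5.232 × 1.186491
F = 6.208 BRL per USD

6.208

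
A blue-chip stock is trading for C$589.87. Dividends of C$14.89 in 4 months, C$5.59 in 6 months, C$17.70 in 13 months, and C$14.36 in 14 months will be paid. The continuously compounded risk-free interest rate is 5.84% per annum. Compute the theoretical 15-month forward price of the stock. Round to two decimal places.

C$580.69

PV(dividends) I = 14.89·e^(−0.0584·4/12) + 5.59·e^(−0.0584·6/12) + 17.70·e^(−0.0584·13/12) + 14.36·e^(−0.0584·14/12)
I = 14.6029 + 5.4291 + 16.6149 + 13.4142 = 50.0611
F = (S − I)·e^(rT) = (589.87 − 50.0611) · e^(0.0584·15/12)
= 539.8089 · e^0.073000 = 539.8089 × 1.075731 = C$580.69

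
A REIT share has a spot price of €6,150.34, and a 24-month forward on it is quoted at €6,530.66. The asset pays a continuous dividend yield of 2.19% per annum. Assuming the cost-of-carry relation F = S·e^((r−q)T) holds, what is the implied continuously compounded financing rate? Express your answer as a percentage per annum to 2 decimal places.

5.19%

From F = S·e^((r−q)T): (r − q) = ln(F/S)/T
ln(6530.66/6150.34) = ln(1.061837) = 0.060000
(r − q) = 0.060000 / (24/12) = 0.030000
r = ln(F/S)/T + q = 0.030000 + 0.0219 = 0.051900
r = 5.19%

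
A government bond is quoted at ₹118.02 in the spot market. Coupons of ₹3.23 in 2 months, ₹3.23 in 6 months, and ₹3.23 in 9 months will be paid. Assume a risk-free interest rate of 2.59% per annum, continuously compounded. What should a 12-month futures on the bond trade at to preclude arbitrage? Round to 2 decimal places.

PV(coupons) I = 3.23·e^(−0.0259·2/12) + 3.23·e^(−0.0259·6/12) + 3.23·e^(−0.0259·9/12)
I = 3.2161 + 3.1884 + 3.1679 = 9.5724
F = (S − I)·e^(rT) = (118.02 − 9.5724) · e^(0.0259·12/12)
= 108.4476 · e^0.025900 = 108.4476 × 1.026238 = ₹111.29

₹111.29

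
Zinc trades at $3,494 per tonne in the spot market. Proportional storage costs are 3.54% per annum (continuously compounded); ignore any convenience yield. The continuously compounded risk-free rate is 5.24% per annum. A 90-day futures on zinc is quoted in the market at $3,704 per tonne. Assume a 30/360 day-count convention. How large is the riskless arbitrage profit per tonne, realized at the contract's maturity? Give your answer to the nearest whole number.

$132 per tonne

Fair futures: F* = S·e^(carry·T), with carry = (r + u) = 0.0524 + 0.0354 = 0.0878
F* = 3494 · e^(0.0878 × 90/360) = 3494 · e^0.021950 = 3494 × 1.022193 = $3571.5423
Market $3704 > fair $3571.5423: forward overpriced → cash-and-carry (buy spot, short the forward).
At maturity, profit = |F_mkt − F*| = |3704 − 3571.5423| = $132 per tonne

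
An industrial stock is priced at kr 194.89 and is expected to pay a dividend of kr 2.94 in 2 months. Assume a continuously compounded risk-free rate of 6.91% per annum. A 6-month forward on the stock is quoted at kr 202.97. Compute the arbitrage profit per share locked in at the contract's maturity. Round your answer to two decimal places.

kr 4.24 per share

PV(dividends) I = 2.94·e^(−0.0691·2/12) = 2.9063
Fair forward F* = (S − I)·e^(rT) = (194.89 − 2.9063)·e^0.034550 = 191.9837 × 1.035154 = 198.7327
Market kr 202.97 > fair 198.7327: forward overpriced → cash-and-carry (borrow at r, buy the stock and collect the dividends, short the forward).
Profit at T = |F_mkt − F*| = |202.97 − 198.7327| = kr 4.24 per share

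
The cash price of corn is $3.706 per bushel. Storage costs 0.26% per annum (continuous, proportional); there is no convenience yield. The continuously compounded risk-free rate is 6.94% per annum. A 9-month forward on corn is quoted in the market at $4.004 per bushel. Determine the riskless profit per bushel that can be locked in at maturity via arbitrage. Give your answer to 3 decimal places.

$0.092 per bushel

Fair forward: F* = S·e^(carry·T), with carry = (r + u) = 0.0694 + 0.0026 = 0.0720
F* = 3.706 · e^(0.0720 × 9/12) = 3.706 · e^0.054000 = 3.706 × 1.055485 = $3.9116
Market $4.004 > fair $3.9116: forward overpriced → cash-and-carry (buy spot, short the forward).
At maturity, profit = |F_mkt − F*| = |4.004 − 3.9116| = $0.092 per bushel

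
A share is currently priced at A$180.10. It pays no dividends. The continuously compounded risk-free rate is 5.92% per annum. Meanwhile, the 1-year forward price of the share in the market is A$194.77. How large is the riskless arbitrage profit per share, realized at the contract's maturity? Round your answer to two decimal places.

A$3.69 per share

Fair forward: F* = S·e^(carry·T), with carry = r = 0.0592
F* = 180.10 · e^(0.0592 × 1) = 180.10 · e^0.059200 = 180.10 × 1.060987 = A$191.0838
Market A$194.77 > fair A$191.0838: forward overpriced → cash-and-carry (buy spot, short the forward).
At maturity, profit = |F_mkt − F*| = |194.77 − 191.0838| = A$3.69 per share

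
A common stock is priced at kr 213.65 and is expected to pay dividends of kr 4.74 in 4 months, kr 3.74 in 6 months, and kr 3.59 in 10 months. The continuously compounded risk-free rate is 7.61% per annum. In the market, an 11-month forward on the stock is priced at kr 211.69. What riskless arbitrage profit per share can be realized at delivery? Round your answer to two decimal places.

PV(dividends) I = 4.74·e^(−0.0761·4/12) + 3.74·e^(−0.0761·6/12) + 3.59·e^(−0.0761·10/12) = 11.5910
Fair forward F* = (S − I)·e^(rT) = (213.65 − 11.5910)·e^0.069758 = 202.0590 × 1.072249 = 216.6576
Market kr 211.69 < fair 216.6576: forward underpriced → reverse cash-and-carry (short the stock, invest proceeds at r, pay the dividends, go long the forward).
Profit at T = |F_mkt − F*| = |211.69 − 216.6576| = kr 4.97 per share

kr 4.97 per share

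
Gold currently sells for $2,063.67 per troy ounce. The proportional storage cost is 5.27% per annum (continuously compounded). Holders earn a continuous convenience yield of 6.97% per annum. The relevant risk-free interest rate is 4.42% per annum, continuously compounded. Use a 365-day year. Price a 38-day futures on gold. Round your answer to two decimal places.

$2,069.52 per troy ounce

Net carry = r + u − y = 0.0442 + 0.0527 − 0.0697 = 0.0272
F = S·e^((r+u−y)T) = 2063.67 · e^(0.0272 × 38/365) = 2063.67 · e^0.00283178
= 2063.67 × 1.00283579 = $2,069.52 per troy ounce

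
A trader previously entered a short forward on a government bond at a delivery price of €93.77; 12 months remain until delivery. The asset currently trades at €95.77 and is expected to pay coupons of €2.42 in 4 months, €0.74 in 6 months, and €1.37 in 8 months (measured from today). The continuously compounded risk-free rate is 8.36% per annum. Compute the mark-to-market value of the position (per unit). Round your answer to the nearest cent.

PV(remaining coupons) I = 2.42·e^(−0.0836·4/12) + 0.74·e^(−0.0836·6/12) + 1.37·e^(−0.0836·8/12) = 4.3589
Current forward F = (S − I)·e^(rT) = (95.77 − 4.3589)·e^(0.0836·12/12) = 91.4111 × 1.087194 = 99.3816
Value (long) = (F − K)·e^(−rT) = (99.3816 − 93.77) × 0.919799 = 5.1615
Short position value = −(long value) = -€5.16

-€5.16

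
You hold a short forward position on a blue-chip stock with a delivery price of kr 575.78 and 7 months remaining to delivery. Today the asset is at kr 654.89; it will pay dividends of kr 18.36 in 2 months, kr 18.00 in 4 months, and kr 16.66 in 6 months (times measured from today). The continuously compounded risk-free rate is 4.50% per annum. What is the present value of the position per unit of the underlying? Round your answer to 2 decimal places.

PV(remaining dividends) I = 18.36·e^(−0.0450·2/12) + 18.00·e^(−0.0450·4/12) + 16.66·e^(−0.0450·6/12) = 52.2442
Current forward F = (S − I)·e^(rT) = (654.89 − 52.2442)·e^(0.0450·7/12) = 602.6458 × 1.026598 = 618.6750
Value (long) = (F − K)·e^(−rT) = (618.6750 − 575.78) × 0.974092 = 41.7837
Short position value = −(long value) = -kr 41.78

-kr 41.78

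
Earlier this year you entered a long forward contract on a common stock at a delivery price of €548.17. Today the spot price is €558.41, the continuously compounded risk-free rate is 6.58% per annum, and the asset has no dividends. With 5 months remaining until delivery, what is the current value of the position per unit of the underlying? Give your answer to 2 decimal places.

€25.06

Current fair forward for the remaining 5 months: F = S·e^(r·T), r = 0.0658
F = 558.41 · e^(0.0658 × 5/12) = 558.41 × 1.027796 = 573.9316
Value of long forward = (F − K)·e^(−rT) = (573.9316 − 548.17) · e^(−0.0658·5/12)
= 25.7616 × 0.972956 = 25.06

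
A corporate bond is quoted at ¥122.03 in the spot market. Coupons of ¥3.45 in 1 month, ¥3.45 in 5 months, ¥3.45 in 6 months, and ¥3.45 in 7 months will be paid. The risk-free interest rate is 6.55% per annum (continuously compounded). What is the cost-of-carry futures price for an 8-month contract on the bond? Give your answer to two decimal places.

¥113.43

PV(coupons) I = 3.45·e^(−0.0655·1/12) + 3.45·e^(−0.0655·5/12) + 3.45·e^(−0.0655·6/12) + 3.45·e^(−0.0655·7/12)
I = 3.4312 + 3.3571 + 3.3388 + 3.3207 = 13.4478
F = (S − I)·e^(rT) = (122.03 − 13.4478) · e^(0.0655·8/12)
= 108.5822 · e^0.043667 = 108.5822 × 1.044634 = ¥113.43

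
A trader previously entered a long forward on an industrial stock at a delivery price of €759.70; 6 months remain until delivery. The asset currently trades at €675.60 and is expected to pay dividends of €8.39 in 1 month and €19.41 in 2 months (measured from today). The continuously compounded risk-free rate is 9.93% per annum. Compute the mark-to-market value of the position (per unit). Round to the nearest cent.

-€74.71

PV(remaining dividends) I = 8.39·e^(−0.0993·1/12) + 19.41·e^(−0.0993·2/12) = 27.4123
Current forward F = (S − I)·e^(rT) = (675.60 − 27.4123)·e^(0.0993·6/12) = 648.1877 × 1.050903 = 681.1824
Value (long) = (F − K)·e^(−rT) = (681.1824 − 759.70) × 0.951562 = -74.7144
Value = -€74.71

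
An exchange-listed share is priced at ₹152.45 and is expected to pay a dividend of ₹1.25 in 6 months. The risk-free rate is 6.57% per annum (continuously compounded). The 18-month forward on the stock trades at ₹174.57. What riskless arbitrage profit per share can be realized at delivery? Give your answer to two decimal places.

PV(dividends) I = 1.25·e^(−0.0657·6/12) = 1.2096
Fair forward F* = (S − I)·e^(rT) = (152.45 − 1.2096)·e^0.098550 = 151.2404 × 1.103570 = 166.9044
Market ₹174.57 > fair 166.9044: forward overpriced → cash-and-carry (borrow at r, buy the stock and collect the dividends, short the forward).
Profit at T = |F_mkt − F*| = |174.57 − 166.9044| = ₹7.67 per share

₹7.67 per share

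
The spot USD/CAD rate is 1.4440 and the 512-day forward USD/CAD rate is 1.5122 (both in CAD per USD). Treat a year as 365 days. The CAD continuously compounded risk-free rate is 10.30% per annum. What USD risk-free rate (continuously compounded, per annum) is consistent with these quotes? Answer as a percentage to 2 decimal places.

7.01%

F = S·e^((r_CAD − r_USD)T) ⇒ r_USD = r_CAD − ln(F/S)/T
ln(1.5122/1.4440) = 0.046149; /(512/365) = 0.032899
r_USD = 0.1030 − 0.032899 = 0.070101
r_USD = 7.01%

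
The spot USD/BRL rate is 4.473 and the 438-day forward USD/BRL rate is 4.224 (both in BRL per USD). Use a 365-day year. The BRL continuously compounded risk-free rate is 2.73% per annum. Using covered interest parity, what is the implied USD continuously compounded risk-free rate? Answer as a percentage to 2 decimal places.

7.50%

F = S·e^((r_BRL − r_USD)T) ⇒ r_USD = r_BRL − ln(F/S)/T
ln(4.224/4.473) = -0.057277; /(438/365) = -0.047731
r_USD = 0.0273 + 0.047731 = 0.075031
r_USD = 7.50%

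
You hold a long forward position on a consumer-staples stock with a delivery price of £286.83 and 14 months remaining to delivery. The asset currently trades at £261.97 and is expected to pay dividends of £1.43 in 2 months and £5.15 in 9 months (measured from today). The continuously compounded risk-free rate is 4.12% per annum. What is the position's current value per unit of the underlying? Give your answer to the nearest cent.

PV(remaining dividends) I = 1.43·e^(−0.0412·2/12) + 5.15·e^(−0.0412·9/12) = 6.4135
Current forward F = (S − I)·e^(rT) = (261.97 − 6.4135)·e^(0.0412·14/12) = 255.5565 × 1.049241 = 268.1404
Value (long) = (F − K)·e^(−rT) = (268.1404 − 286.83) × 0.953070 = -17.8125
Value = -£17.81

-£17.81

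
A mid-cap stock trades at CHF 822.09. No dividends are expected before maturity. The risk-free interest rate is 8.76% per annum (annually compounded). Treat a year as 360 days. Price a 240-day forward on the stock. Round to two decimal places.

CHF 869.43

F = S · (1+r)^T
= 822.09 × 1.057579
F = CHF 869.43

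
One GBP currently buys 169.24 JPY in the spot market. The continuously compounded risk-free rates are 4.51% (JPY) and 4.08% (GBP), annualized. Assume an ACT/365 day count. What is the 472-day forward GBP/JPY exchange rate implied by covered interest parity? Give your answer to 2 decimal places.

170.18

F = S·e^((r_JPY − r_GBP)T) = 169.24 · e^((0.0451 − 0.0408) × 472/365)
= 169.24 · e^0.005561 = 169.24 × 1.005576
F = 170.18 JPY per GBP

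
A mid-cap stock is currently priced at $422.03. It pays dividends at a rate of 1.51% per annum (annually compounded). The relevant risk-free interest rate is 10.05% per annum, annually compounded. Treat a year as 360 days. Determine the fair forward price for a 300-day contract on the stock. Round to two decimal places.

F = S · (1+r)^T / (1+q)^T
= 422.03 × 1.083075 / 1.012568 = 422.03 × 1.069632
F = $451.42

$451.42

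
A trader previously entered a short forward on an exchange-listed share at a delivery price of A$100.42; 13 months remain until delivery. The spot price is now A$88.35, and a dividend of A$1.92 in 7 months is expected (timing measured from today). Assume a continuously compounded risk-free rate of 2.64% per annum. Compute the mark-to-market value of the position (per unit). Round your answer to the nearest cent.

A$11.13

PV(remaining dividends) I = 1.92·e^(−0.0264·7/12) = 1.8907
Current forward F = (S − I)·e^(rT) = (88.35 − 1.8907)·e^(0.0264·13/12) = 86.4593 × 1.029013 = 88.9677
Value (long) = (F − K)·e^(−rT) = (88.9677 − 100.42) × 0.971805 = -11.1294
Short position value = −(long value) = A$11.13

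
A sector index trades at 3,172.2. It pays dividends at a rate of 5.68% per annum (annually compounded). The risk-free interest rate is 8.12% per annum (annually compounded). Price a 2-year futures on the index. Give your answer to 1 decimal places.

3,320.4

F = S · (1+r)^T / (1+q)^T
= 3172.2 × 1.168993 / 1.116826 = 3172.2 × 1.046710
F = 3,320.4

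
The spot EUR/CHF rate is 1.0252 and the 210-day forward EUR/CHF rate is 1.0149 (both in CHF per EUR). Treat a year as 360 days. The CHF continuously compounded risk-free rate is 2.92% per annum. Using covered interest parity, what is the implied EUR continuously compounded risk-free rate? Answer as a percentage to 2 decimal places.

F = S·e^((r_CHF − r_EUR)T) ⇒ r_EUR = r_CHF − ln(F/S)/T
ln(1.0149/1.0252) = -0.010098; /(210/360) = -0.017311
r_EUR = 0.0292 + 0.017311 = 0.046511
r_EUR = 4.65%

4.65%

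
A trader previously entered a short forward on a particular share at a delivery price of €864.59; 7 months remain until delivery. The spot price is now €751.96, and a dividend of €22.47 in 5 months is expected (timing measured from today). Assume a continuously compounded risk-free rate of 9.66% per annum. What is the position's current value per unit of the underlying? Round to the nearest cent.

PV(remaining dividends) I = 22.47·e^(−0.0966·5/12) = 21.5835
Current forward F = (S − I)·e^(rT) = (751.96 − 21.5835)·e^(0.0966·7/12) = 730.3765 × 1.057968 = 772.7150
Value (long) = (F − K)·e^(−rT) = (772.7150 − 864.59) × 0.945208 = -86.8410
Short position value = −(long value) = €86.84

€86.84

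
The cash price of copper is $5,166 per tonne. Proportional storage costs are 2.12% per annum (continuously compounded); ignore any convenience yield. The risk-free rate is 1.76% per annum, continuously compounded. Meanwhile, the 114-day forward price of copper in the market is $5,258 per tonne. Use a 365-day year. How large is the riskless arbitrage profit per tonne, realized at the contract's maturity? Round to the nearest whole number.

Fair forward: F* = S·e^(carry·T), with carry = (r + u) = 0.0176 + 0.0212 = 0.0388
F* = 5166 · e^(0.0388 × 114/365) = 5166 · e^0.012118 = 5166 × 1.012192 = $5228.9839
Market $5258 > fair $5228.9839: forward overpriced → cash-and-carry (buy spot, short the forward).
At maturity, profit = |F_mkt − F*| = |5258 − 5228.9839| = $29 per tonne

$29 per tonne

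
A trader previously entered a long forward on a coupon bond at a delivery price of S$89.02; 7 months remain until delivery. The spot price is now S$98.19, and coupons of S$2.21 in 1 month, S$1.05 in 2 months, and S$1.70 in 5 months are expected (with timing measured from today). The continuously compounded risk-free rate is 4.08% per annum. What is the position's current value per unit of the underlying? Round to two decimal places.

PV(remaining coupons) I = 2.21·e^(−0.0408·1/12) + 1.05·e^(−0.0408·2/12) + 1.70·e^(−0.0408·5/12) = 4.9167
Current forward F = (S − I)·e^(rT) = (98.19 − 4.9167)·e^(0.0408·7/12) = 93.2733 × 1.024085 = 95.5198
Value (long) = (F − K)·e^(−rT) = (95.5198 − 89.02) × 0.976481 = 6.3469
Value = S$6.35

S$6.35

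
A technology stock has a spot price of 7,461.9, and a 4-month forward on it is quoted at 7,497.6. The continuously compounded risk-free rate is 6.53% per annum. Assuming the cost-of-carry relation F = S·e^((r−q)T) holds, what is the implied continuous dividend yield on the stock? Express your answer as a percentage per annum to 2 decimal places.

From F = S·e^((r−q)T): (r − q) = ln(F/S)/T
ln(7497.6/7461.9) = ln(1.004784) = 0.004773
(r − q) = 0.004773 / (4/12) = 0.014319
q = r − ln(F/S)/T = 0.0653 − 0.014319 = 0.050981
q = 5.10%

5.10%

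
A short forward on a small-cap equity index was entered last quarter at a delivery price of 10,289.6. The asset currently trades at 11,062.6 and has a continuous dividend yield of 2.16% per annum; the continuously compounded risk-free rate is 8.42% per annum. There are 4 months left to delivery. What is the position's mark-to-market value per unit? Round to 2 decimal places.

-978.42

Current fair forward for the remaining 4 months: F = S·e^((r − q)·T), (r − q) = 0.0842 − 0.0216 = 0.0626
F = 11062.6 · e^(0.0626 × 4/12) = 11062.6 × 1.02108590 = 11295.8649
Value of long forward = (F − K)·e^(−rT) = (11295.8649 − 10289.6) · e^(−0.0842·4/12)
= 1006.2649 × 0.97232354 = 978.42
Short position value = −(long value) = -978.42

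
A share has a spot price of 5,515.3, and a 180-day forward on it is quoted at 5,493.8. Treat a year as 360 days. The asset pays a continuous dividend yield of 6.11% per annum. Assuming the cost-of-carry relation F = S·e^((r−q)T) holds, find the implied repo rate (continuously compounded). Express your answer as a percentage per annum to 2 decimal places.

5.33%

From F = S·e^((r−q)T): (r − q) = ln(F/S)/T
ln(5493.8/5515.3) = ln(0.996102) = -0.003906
(r − q) = -0.003906 / (180/360) = -0.007812
r = ln(F/S)/T + q = -0.007812 + 0.0611 = 0.053288
r = 5.33%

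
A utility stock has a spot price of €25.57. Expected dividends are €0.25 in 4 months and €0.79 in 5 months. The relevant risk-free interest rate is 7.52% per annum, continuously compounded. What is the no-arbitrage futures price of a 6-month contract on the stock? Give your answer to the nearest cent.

€25.50

PV(dividends) I = 0.25·e^(−0.0752·4/12) + 0.79·e^(−0.0752·5/12)
I = 0.2438 + 0.7656 = 1.0094
F = (S − I)·e^(rT) = (25.57 − 1.0094) · e^(0.0752·6/12)
= 24.5606 · e^0.037600 = 24.5606 × 1.038316 = €25.50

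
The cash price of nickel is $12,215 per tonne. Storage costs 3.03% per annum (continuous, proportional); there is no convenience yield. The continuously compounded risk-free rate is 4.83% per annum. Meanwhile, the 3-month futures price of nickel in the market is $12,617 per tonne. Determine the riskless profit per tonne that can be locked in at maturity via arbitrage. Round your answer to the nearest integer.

$160 per tonne

Fair futures: F* = S·e^(carry·T), with carry = (r + u) = 0.0483 + 0.0303 = 0.0786
F* = 12215 · e^(0.0786 × 3/12) = 12215 · e^0.019650 = 12215 × 1.019844 = $12457.3945
Market $12617 > fair $12457.3945: forward overpriced → cash-and-carry (buy spot, short the forward).
At maturity, profit = |F_mkt − F*| = |12617 − 12457.3945| = $160 per tonne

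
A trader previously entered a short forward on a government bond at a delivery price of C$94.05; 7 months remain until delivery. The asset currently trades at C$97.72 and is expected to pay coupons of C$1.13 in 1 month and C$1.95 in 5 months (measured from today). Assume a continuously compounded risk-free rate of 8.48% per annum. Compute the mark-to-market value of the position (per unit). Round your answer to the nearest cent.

-C$5.20

PV(remaining coupons) I = 1.13·e^(−0.0848·1/12) + 1.95·e^(−0.0848·5/12) = 3.0043
Current forward F = (S − I)·e^(rT) = (97.72 − 3.0043)·e^(0.0848·7/12) = 94.7157 × 1.050711 = 99.5188
Value (long) = (F − K)·e^(−rT) = (99.5188 − 94.05) × 0.951737 = 5.2049
Short position value = −(long value) = -C$5.20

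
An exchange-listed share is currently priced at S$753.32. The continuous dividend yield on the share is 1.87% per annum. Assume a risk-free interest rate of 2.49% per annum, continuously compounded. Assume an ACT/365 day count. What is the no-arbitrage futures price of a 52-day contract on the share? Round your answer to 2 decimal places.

S$753.99

F = S·e^((r − q)T) = 753.32 · e^((0.0249 − 0.0187) × 52/365)
= 753.32 · e^0.000883 = 753.32 × 1.000883
F = S$753.99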